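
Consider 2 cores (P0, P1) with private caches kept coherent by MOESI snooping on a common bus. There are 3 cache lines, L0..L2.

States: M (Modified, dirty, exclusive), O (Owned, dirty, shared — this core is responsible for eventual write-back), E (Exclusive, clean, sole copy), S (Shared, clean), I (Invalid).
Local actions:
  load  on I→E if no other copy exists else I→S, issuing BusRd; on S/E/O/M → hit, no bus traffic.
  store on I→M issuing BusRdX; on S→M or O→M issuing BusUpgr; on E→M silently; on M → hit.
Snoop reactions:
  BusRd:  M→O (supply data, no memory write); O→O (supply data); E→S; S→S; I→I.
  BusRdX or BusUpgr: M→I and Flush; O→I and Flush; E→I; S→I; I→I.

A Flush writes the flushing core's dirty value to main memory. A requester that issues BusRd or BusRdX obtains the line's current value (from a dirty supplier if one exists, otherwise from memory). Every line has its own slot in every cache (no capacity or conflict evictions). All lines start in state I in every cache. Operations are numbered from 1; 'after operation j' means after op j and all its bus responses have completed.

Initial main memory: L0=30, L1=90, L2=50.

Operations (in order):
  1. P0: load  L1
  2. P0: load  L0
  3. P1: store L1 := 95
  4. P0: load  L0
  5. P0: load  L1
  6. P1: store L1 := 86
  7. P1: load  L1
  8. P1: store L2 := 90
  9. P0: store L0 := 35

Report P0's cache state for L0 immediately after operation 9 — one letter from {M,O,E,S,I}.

state = M

  op1 P0: load  L1 → E/I on L1; bus BusRd; mem=90
  op2 P0: load  L0 → E/I on L0; bus BusRd; mem=30
  op3 P1: store L1 := 95 → I/M on L1; bus BusRdX; mem=90
  op4 P0: load  L0 → E/I on L0; bus (none); mem=30
  op5 P0: load  L1 → S/O on L1; bus BusRd; mem=90
  op6 P1: store L1 := 86 → I/M on L1; bus BusUpgr; mem=90
  op7 P1: load  L1 → I/M on L1; bus (none); mem=90
  op8 P1: store L2 := 90 → I/M on L2; bus BusRdX; mem=50
  op9 P0: store L0 := 35 → M/I on L0; bus (none); mem=30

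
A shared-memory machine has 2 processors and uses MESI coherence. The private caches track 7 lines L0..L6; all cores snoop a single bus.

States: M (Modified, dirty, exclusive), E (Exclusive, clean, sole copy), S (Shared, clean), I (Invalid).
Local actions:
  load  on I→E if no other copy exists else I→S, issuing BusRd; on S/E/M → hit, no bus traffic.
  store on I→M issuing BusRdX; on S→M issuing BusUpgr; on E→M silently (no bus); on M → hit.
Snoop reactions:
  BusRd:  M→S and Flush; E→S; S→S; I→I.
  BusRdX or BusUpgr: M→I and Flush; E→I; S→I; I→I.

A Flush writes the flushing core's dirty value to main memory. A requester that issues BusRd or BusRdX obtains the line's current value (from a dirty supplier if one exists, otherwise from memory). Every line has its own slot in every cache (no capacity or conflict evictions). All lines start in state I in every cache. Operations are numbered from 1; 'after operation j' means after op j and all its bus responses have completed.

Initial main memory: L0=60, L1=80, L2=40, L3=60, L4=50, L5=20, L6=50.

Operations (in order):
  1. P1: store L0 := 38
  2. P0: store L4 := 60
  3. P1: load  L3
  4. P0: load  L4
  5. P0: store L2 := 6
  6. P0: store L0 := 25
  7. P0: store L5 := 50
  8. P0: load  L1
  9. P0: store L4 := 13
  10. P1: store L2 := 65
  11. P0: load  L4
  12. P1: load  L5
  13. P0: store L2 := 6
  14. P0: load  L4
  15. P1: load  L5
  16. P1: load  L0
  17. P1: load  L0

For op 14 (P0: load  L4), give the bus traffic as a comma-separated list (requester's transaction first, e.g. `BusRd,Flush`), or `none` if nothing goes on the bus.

  op1 P1: store L0 := 38 → I/M on L0; bus BusRdX; mem=60
  op2 P0: store L4 := 60 → M/I on L4; bus BusRdX; mem=50
  op3 P1: load  L3 → I/E on L3; bus BusRd; mem=60
  op4 P0: load  L4 → M/I on L4; bus (none); mem=50
  op5 P0: store L2 := 6 → M/I on L2; bus BusRdX; mem=40
  op6 P0: store L0 := 25 → M/I on L0; bus BusRdX Flush; mem=38
  op7 P0: store L5 := 50 → M/I on L5; bus BusRdX; mem=20
  op8 P0: load  L1 → E/I on L1; bus BusRd; mem=80
  op9 P0: store L4 := 13 → M/I on L4; bus (none); mem=50
  op10 P1: store L2 := 65 → I/M on L2; bus BusRdX Flush; mem=6
  op11 P0: load  L4 → M/I on L4; bus (none); mem=50
  op12 P1: load  L5 → S/S on L5; bus BusRd Flush; mem=50
  op13 P0: store L2 := 6 → M/I on L2; bus BusRdX Flush; mem=65
  op14 P0: load  L4 → M/I on L4; bus (none); mem=50
  op15 P1: load  L5 → S/S on L5; bus (none); mem=50
  op16 P1: load  L0 → S/S on L0; bus BusRd Flush; mem=25
  op17 P1: load  L0 → S/S on L0; bus (none); mem=25

bus = none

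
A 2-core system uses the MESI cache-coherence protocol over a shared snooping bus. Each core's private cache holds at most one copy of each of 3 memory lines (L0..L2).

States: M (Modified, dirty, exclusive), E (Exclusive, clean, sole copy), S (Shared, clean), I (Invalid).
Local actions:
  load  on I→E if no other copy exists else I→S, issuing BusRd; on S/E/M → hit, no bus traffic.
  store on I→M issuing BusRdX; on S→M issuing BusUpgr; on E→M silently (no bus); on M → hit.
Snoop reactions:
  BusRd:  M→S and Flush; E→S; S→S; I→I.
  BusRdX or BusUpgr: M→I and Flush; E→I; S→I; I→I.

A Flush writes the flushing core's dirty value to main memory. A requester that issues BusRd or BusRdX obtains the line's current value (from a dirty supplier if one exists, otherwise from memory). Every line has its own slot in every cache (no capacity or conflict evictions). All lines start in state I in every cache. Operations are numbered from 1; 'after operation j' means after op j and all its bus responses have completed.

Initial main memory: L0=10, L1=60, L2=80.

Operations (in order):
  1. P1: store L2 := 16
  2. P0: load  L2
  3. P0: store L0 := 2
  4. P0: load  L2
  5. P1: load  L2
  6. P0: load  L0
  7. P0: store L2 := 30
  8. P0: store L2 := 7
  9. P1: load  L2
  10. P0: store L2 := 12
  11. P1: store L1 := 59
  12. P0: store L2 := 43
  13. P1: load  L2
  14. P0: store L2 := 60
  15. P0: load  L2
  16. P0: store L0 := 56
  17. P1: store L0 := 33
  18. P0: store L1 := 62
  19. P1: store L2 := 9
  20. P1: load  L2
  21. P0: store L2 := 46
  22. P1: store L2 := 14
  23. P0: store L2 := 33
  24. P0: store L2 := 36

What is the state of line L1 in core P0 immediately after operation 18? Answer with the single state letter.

[1] P1: store L2 := 16 | P0:I, P1:M(16) | bus: BusRdX
[2] P0: load  L2 | P0:S(16), P1:S(16) | bus: BusRd,Flush
[3] P0: store L0 := 2 | P0:M(2), P1:I | bus: BusRdX
[4] P0: load  L2 | P0:S(16), P1:S(16) | bus: none
[5] P1: load  L2 | P0:S(16), P1:S(16) | bus: none
[6] P0: load  L0 | P0:M(2), P1:I | bus: none
[7] P0: store L2 := 30 | P0:M(30), P1:I | bus: BusUpgr
[8] P0: store L2 := 7 | P0:M(7), P1:I | bus: none
[9] P1: load  L2 | P0:S(7), P1:S(7) | bus: BusRd,Flush
[10] P0: store L2 := 12 | P0:M(12), P1:I | bus: BusUpgr
[11] P1: store L1 := 59 | P0:I, P1:M(59) | bus: BusRdX
[12] P0: store L2 := 43 | P0:M(43), P1:I | bus: none
[13] P1: load  L2 | P0:S(43), P1:S(43) | bus: BusRd,Flush
[14] P0: store L2 := 60 | P0:M(60), P1:I | bus: BusUpgr
[15] P0: load  L2 | P0:M(60), P1:I | bus: none
[16] P0: store L0 := 56 | P0:M(56), P1:I | bus: none
[17] P1: store L0 := 33 | P0:I, P1:M(33) | bus: BusRdX,Flush
[18] P0: store L1 := 62 | P0:M(62), P1:I | bus: BusRdX,Flush
[19] P1: store L2 := 9 | P0:I, P1:M(9) | bus: BusRdX,Flush
[20] P1: load  L2 | P0:I, P1:M(9) | bus: none
[21] P0: store L2 := 46 | P0:M(46), P1:I | bus: BusRdX,Flush
[22] P1: store L2 := 14 | P0:I, P1:M(14) | bus: BusRdX,Flush
[23] P0: store L2 := 33 | P0:M(33), P1:I | bus: BusRdX,Flush
[24] P0: store L2 := 36 | P0:M(36), P1:I | bus: none

state = M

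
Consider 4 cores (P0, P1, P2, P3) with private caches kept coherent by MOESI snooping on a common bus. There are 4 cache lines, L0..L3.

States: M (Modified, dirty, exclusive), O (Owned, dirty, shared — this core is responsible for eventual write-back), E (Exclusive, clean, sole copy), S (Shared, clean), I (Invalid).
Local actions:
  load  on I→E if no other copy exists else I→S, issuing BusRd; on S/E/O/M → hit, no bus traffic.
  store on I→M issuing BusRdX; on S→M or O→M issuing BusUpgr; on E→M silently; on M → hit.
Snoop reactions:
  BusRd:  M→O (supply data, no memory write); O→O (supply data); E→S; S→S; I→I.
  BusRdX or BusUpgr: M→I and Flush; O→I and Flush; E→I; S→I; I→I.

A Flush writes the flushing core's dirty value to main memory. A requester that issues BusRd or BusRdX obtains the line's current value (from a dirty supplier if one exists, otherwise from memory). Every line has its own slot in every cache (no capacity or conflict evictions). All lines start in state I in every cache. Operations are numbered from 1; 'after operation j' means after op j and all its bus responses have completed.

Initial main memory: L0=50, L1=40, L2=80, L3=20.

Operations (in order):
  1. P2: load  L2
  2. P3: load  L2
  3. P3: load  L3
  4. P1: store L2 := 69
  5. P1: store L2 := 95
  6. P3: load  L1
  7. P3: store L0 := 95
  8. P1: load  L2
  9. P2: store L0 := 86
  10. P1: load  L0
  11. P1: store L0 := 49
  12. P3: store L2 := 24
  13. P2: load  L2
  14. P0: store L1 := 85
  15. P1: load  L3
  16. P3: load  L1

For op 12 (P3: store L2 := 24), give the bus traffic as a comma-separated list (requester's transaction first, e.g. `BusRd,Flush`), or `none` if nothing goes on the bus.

[1] P2: load  L2 | P0:I, P1:I, P2:E(80), P3:I | bus: BusRd
[2] P3: load  L2 | P0:I, P1:I, P2:S(80), P3:S(80) | bus: BusRd
[3] P3: load  L3 | P0:I, P1:I, P2:I, P3:E(20) | bus: BusRd
[4] P1: store L2 := 69 | P0:I, P1:M(69), P2:I, P3:I | bus: BusRdX
[5] P1: store L2 := 95 | P0:I, P1:M(95), P2:I, P3:I | bus: none
[6] P3: load  L1 | P0:I, P1:I, P2:I, P3:E(40) | bus: BusRd
[7] P3: store L0 := 95 | P0:I, P1:I, P2:I, P3:M(95) | bus: BusRdX
[8] P1: load  L2 | P0:I, P1:M(95), P2:I, P3:I | bus: none
[9] P2: store L0 := 86 | P0:I, P1:I, P2:M(86), P3:I | bus: BusRdX,Flush
[10] P1: load  L0 | P0:I, P1:S(86), P2:O(86), P3:I | bus: BusRd
[11] P1: store L0 := 49 | P0:I, P1:M(49), P2:I, P3:I | bus: BusUpgr,Flush
[12] P3: store L2 := 24 | P0:I, P1:I, P2:I, P3:M(24) | bus: BusRdX,Flush
[13] P2: load  L2 | P0:I, P1:I, P2:S(24), P3:O(24) | bus: BusRd
[14] P0: store L1 := 85 | P0:M(85), P1:I, P2:I, P3:I | bus: BusRdX
[15] P1: load  L3 | P0:I, P1:S(20), P2:I, P3:S(20) | bus: BusRd
[16] P3: load  L1 | P0:O(85), P1:I, P2:I, P3:S(85) | bus: BusRd

bus = BusRdX,Flush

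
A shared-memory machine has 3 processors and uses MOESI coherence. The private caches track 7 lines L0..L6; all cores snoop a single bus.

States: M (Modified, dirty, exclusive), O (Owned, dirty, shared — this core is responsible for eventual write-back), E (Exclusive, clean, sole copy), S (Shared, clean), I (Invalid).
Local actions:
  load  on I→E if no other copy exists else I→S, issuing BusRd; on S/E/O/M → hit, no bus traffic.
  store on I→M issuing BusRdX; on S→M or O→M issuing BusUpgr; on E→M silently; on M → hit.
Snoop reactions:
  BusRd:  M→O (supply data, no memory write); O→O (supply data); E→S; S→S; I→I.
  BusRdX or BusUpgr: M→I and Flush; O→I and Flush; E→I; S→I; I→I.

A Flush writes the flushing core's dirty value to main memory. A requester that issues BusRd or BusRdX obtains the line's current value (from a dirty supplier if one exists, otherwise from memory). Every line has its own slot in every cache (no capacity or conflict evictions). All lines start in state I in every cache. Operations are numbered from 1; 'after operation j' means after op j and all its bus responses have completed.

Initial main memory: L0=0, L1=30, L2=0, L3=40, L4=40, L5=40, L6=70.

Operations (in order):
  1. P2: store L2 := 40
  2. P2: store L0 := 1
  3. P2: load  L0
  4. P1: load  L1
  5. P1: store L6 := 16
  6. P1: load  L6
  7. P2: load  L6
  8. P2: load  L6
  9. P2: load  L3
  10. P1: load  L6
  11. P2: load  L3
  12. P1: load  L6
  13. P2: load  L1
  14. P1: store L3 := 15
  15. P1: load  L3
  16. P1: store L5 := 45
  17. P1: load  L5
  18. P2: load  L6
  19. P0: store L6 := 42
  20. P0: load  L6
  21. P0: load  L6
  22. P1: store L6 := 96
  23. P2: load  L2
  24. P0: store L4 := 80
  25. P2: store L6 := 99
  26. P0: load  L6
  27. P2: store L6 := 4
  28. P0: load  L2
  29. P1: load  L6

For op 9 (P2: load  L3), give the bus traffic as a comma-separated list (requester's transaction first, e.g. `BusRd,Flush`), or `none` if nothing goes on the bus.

bus = BusRd

step 1: P2: store L2 := 40  ⟶  IIM  (L2)  txn=BusRdX  M[L2]=0
step 2: P2: store L0 := 1  ⟶  IIM  (L0)  txn=BusRdX  M[L0]=0
step 3: P2: load  L0  ⟶  IIM  (L0)  txn=∅  M[L0]=0
step 4: P1: load  L1  ⟶  IEI  (L1)  txn=BusRd  M[L1]=30
step 5: P1: store L6 := 16  ⟶  IMI  (L6)  txn=BusRdX  M[L6]=70
step 6: P1: load  L6  ⟶  IMI  (L6)  txn=∅  M[L6]=70
step 7: P2: load  L6  ⟶  IOS  (L6)  txn=BusRd  M[L6]=70
step 8: P2: load  L6  ⟶  IOS  (L6)  txn=∅  M[L6]=70
step 9: P2: load  L3  ⟶  IIE  (L3)  txn=BusRd  M[L3]=40
step 10: P1: load  L6  ⟶  IOS  (L6)  txn=∅  M[L6]=70
step 11: P2: load  L3  ⟶  IIE  (L3)  txn=∅  M[L3]=40
step 12: P1: load  L6  ⟶  IOS  (L6)  txn=∅  M[L6]=70
step 13: P2: load  L1  ⟶  ISS  (L1)  txn=BusRd  M[L1]=30
step 14: P1: store L3 := 15  ⟶  IMI  (L3)  txn=BusRdX  M[L3]=40
step 15: P1: load  L3  ⟶  IMI  (L3)  txn=∅  M[L3]=40
step 16: P1: store L5 := 45  ⟶  IMI  (L5)  txn=BusRdX  M[L5]=40
step 17: P1: load  L5  ⟶  IMI  (L5)  txn=∅  M[L5]=40
step 18: P2: load  L6  ⟶  IOS  (L6)  txn=∅  M[L6]=70
step 19: P0: store L6 := 42  ⟶  MII  (L6)  txn=BusRdX+Flush  M[L6]=16
step 20: P0: load  L6  ⟶  MII  (L6)  txn=∅  M[L6]=16
step 21: P0: load  L6  ⟶  MII  (L6)  txn=∅  M[L6]=16
step 22: P1: store L6 := 96  ⟶  IMI  (L6)  txn=BusRdX+Flush  M[L6]=42
step 23: P2: load  L2  ⟶  IIM  (L2)  txn=∅  M[L2]=0
step 24: P0: store L4 := 80  ⟶  MII  (L4)  txn=BusRdX  M[L4]=40
step 25: P2: store L6 := 99  ⟶  IIM  (L6)  txn=BusRdX+Flush  M[L6]=96
step 26: P0: load  L6  ⟶  SIO  (L6)  txn=BusRd  M[L6]=96
step 27: P2: store L6 := 4  ⟶  IIM  (L6)  txn=BusUpgr  M[L6]=96
step 28: P0: load  L2  ⟶  SIO  (L2)  txn=BusRd  M[L2]=0
step 29: P1: load  L6  ⟶  ISO  (L6)  txn=BusRd  M[L6]=96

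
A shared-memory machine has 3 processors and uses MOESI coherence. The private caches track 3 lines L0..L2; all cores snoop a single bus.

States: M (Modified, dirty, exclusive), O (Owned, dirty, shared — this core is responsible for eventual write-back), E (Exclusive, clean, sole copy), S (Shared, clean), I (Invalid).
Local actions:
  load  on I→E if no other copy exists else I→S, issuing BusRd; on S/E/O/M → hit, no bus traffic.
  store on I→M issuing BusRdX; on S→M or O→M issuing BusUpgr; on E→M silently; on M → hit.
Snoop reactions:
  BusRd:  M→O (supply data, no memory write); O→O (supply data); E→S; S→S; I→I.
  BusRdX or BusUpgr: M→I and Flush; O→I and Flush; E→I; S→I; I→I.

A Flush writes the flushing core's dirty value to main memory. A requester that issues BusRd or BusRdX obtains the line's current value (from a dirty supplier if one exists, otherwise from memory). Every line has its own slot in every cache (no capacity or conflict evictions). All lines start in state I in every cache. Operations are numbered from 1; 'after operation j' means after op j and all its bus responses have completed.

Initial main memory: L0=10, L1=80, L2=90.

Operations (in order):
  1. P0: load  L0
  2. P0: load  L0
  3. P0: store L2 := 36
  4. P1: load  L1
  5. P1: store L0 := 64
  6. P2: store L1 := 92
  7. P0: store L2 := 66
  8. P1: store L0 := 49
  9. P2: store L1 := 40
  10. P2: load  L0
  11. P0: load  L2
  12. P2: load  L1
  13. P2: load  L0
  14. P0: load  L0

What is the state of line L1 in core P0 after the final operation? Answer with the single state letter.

[1] P0: load  L0 | P0:E(10), P1:I, P2:I | bus: BusRd
[2] P0: load  L0 | P0:E(10), P1:I, P2:I | bus: none
[3] P0: store L2 := 36 | P0:M(36), P1:I, P2:I | bus: BusRdX
[4] P1: load  L1 | P0:I, P1:E(80), P2:I | bus: BusRd
[5] P1: store L0 := 64 | P0:I, P1:M(64), P2:I | bus: BusRdX
[6] P2: store L1 := 92 | P0:I, P1:I, P2:M(92) | bus: BusRdX
[7] P0: store L2 := 66 | P0:M(66), P1:I, P2:I | bus: none
[8] P1: store L0 := 49 | P0:I, P1:M(49), P2:I | bus: none
[9] P2: store L1 := 40 | P0:I, P1:I, P2:M(40) | bus: none
[10] P2: load  L0 | P0:I, P1:O(49), P2:S(49) | bus: BusRd
[11] P0: load  L2 | P0:M(66), P1:I, P2:I | bus: none
[12] P2: load  L1 | P0:I, P1:I, P2:M(40) | bus: none
[13] P2: load  L0 | P0:I, P1:O(49), P2:S(49) | bus: none
[14] P0: load  L0 | P0:S(49), P1:O(49), P2:S(49) | bus: BusRd

state = I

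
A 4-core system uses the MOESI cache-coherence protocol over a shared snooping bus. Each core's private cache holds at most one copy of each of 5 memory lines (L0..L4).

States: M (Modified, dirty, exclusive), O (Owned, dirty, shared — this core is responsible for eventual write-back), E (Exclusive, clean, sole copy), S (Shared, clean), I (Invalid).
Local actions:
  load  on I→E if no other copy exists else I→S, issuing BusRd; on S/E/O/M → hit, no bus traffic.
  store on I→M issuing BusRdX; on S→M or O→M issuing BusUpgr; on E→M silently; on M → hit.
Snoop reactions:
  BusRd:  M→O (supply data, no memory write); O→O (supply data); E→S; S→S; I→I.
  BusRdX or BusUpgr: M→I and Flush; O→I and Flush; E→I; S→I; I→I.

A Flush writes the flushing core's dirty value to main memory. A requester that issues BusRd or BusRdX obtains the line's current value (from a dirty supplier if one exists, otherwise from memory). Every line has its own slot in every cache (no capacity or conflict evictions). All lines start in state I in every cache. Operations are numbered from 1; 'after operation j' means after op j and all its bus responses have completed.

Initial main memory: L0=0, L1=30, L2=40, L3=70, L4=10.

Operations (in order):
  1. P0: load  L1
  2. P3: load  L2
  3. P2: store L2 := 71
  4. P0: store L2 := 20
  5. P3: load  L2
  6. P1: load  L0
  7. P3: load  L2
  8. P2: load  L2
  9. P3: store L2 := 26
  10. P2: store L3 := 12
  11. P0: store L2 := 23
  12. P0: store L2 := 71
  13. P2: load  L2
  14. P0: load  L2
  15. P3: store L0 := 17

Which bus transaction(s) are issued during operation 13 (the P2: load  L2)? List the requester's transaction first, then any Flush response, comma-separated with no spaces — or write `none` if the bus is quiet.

bus = BusRd

step 1: P0: load  L1  ⟶  EIII  (L1)  txn=BusRd  M[L1]=30
step 2: P3: load  L2  ⟶  IIIE  (L2)  txn=BusRd  M[L2]=40
step 3: P2: store L2 := 71  ⟶  IIMI  (L2)  txn=BusRdX  M[L2]=40
step 4: P0: store L2 := 20  ⟶  MIII  (L2)  txn=BusRdX+Flush  M[L2]=71
step 5: P3: load  L2  ⟶  OIIS  (L2)  txn=BusRd  M[L2]=71
step 6: P1: load  L0  ⟶  IEII  (L0)  txn=BusRd  M[L0]=0
step 7: P3: load  L2  ⟶  OIIS  (L2)  txn=∅  M[L2]=71
step 8: P2: load  L2  ⟶  OISS  (L2)  txn=BusRd  M[L2]=71
step 9: P3: store L2 := 26  ⟶  IIIM  (L2)  txn=BusUpgr+Flush  M[L2]=20
step 10: P2: store L3 := 12  ⟶  IIMI  (L3)  txn=BusRdX  M[L3]=70
step 11: P0: store L2 := 23  ⟶  MIII  (L2)  txn=BusRdX+Flush  M[L2]=26
step 12: P0: store L2 := 71  ⟶  MIII  (L2)  txn=∅  M[L2]=26
step 13: P2: load  L2  ⟶  OISI  (L2)  txn=BusRd  M[L2]=26
step 14: P0: load  L2  ⟶  OISI  (L2)  txn=∅  M[L2]=26
step 15: P3: store L0 := 17  ⟶  IIIM  (L0)  txn=BusRdX  M[L0]=0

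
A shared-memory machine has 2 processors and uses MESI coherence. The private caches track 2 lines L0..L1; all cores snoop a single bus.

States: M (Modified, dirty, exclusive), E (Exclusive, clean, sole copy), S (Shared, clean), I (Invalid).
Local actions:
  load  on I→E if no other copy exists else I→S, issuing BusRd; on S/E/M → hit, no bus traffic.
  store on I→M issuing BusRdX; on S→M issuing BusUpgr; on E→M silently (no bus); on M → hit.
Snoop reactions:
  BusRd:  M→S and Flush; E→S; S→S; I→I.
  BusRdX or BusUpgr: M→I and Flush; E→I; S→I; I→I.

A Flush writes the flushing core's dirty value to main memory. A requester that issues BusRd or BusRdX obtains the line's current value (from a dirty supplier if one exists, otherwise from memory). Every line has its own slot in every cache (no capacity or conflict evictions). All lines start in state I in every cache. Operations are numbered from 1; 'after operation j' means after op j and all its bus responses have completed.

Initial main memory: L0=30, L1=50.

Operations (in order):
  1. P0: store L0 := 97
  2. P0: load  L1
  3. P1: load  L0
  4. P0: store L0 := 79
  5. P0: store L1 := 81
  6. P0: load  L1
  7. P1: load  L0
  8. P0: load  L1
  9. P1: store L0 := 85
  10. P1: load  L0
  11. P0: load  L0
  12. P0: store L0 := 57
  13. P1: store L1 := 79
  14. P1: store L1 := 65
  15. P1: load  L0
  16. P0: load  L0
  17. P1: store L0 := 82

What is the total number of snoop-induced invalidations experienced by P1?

invalidations = 2

1. P0: store L0 := 97  bus=[BusRdX]  L0: P0=M P1=I  mem[L0]=30
2. P0: load  L1  bus=[BusRd]  L1: P0=E P1=I  mem[L1]=50
3. P1: load  L0  bus=[BusRd,Flush]  L0: P0=S P1=S  mem[L0]=97
4. P0: store L0 := 79  bus=[BusUpgr]  L0: P0=M P1=I  mem[L0]=97
5. P0: store L1 := 81  bus=[-]  L1: P0=M P1=I  mem[L1]=50
6. P0: load  L1  bus=[-]  L1: P0=M P1=I  mem[L1]=50
7. P1: load  L0  bus=[BusRd,Flush]  L0: P0=S P1=S  mem[L0]=79
8. P0: load  L1  bus=[-]  L1: P0=M P1=I  mem[L1]=50
9. P1: store L0 := 85  bus=[BusUpgr]  L0: P0=I P1=M  mem[L0]=79
10. P1: load  L0  bus=[-]  L0: P0=I P1=M  mem[L0]=79
11. P0: load  L0  bus=[BusRd,Flush]  L0: P0=S P1=S  mem[L0]=85
12. P0: store L0 := 57  bus=[BusUpgr]  L0: P0=M P1=I  mem[L0]=85
13. P1: store L1 := 79  bus=[BusRdX,Flush]  L1: P0=I P1=M  mem[L1]=81
14. P1: store L1 := 65  bus=[-]  L1: P0=I P1=M  mem[L1]=81
15. P1: load  L0  bus=[BusRd,Flush]  L0: P0=S P1=S  mem[L0]=57
16. P0: load  L0  bus=[-]  L0: P0=S P1=S  mem[L0]=57
17. P1: store L0 := 82  bus=[BusUpgr]  L0: P0=I P1=M  mem[L0]=57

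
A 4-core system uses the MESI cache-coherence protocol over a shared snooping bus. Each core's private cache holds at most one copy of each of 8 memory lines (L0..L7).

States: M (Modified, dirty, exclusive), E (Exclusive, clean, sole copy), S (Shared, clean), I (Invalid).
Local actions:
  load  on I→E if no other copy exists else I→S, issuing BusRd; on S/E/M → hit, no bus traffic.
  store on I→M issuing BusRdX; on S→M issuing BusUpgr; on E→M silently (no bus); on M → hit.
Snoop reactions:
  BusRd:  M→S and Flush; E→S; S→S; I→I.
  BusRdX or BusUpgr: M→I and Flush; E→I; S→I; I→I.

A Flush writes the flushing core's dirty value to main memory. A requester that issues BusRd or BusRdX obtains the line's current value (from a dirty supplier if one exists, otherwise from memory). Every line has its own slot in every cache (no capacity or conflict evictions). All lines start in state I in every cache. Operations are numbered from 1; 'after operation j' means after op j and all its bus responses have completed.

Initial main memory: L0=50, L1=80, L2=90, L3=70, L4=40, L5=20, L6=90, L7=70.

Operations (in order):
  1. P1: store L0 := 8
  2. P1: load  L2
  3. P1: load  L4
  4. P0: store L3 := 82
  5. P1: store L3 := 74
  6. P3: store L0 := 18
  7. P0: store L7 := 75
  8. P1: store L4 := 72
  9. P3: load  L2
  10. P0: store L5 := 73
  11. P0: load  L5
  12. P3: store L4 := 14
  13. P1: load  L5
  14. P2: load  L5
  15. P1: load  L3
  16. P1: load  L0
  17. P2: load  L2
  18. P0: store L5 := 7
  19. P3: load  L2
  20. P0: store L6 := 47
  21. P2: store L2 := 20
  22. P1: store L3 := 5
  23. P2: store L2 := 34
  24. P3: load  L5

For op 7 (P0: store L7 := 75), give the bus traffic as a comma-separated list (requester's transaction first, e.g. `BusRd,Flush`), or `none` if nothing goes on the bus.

[1] P1: store L0 := 8 | P0:I, P1:M(8), P2:I, P3:I | bus: BusRdX
[2] P1: load  L2 | P0:I, P1:E(90), P2:I, P3:I | bus: BusRd
[3] P1: load  L4 | P0:I, P1:E(40), P2:I, P3:I | bus: BusRd
[4] P0: store L3 := 82 | P0:M(82), P1:I, P2:I, P3:I | bus: BusRdX
[5] P1: store L3 := 74 | P0:I, P1:M(74), P2:I, P3:I | bus: BusRdX,Flush
[6] P3: store L0 := 18 | P0:I, P1:I, P2:I, P3:M(18) | bus: BusRdX,Flush
[7] P0: store L7 := 75 | P0:M(75), P1:I, P2:I, P3:I | bus: BusRdX
[8] P1: store L4 := 72 | P0:I, P1:M(72), P2:I, P3:I | bus: none
[9] P3: load  L2 | P0:I, P1:S(90), P2:I, P3:S(90) | bus: BusRd
[10] P0: store L5 := 73 | P0:M(73), P1:I, P2:I, P3:I | bus: BusRdX
[11] P0: load  L5 | P0:M(73), P1:I, P2:I, P3:I | bus: none
[12] P3: store L4 := 14 | P0:I, P1:I, P2:I, P3:M(14) | bus: BusRdX,Flush
[13] P1: load  L5 | P0:S(73), P1:S(73), P2:I, P3:I | bus: BusRd,Flush
[14] P2: load  L5 | P0:S(73), P1:S(73), P2:S(73), P3:I | bus: BusRd
[15] P1: load  L3 | P0:I, P1:M(74), P2:I, P3:I | bus: none
[16] P1: load  L0 | P0:I, P1:S(18), P2:I, P3:S(18) | bus: BusRd,Flush
[17] P2: load  L2 | P0:I, P1:S(90), P2:S(90), P3:S(90) | bus: BusRd
[18] P0: store L5 := 7 | P0:M(7), P1:I, P2:I, P3:I | bus: BusUpgr
[19] P3: load  L2 | P0:I, P1:S(90), P2:S(90), P3:S(90) | bus: none
[20] P0: store L6 := 47 | P0:M(47), P1:I, P2:I, P3:I | bus: BusRdX
[21] P2: store L2 := 20 | P0:I, P1:I, P2:M(20), P3:I | bus: BusUpgr
[22] P1: store L3 := 5 | P0:I, P1:M(5), P2:I, P3:I | bus: none
[23] P2: store L2 := 34 | P0:I, P1:I, P2:M(34), P3:I | bus: none
[24] P3: load  L5 | P0:S(7), P1:I, P2:I, P3:S(7) | bus: BusRd,Flush

bus = BusRdX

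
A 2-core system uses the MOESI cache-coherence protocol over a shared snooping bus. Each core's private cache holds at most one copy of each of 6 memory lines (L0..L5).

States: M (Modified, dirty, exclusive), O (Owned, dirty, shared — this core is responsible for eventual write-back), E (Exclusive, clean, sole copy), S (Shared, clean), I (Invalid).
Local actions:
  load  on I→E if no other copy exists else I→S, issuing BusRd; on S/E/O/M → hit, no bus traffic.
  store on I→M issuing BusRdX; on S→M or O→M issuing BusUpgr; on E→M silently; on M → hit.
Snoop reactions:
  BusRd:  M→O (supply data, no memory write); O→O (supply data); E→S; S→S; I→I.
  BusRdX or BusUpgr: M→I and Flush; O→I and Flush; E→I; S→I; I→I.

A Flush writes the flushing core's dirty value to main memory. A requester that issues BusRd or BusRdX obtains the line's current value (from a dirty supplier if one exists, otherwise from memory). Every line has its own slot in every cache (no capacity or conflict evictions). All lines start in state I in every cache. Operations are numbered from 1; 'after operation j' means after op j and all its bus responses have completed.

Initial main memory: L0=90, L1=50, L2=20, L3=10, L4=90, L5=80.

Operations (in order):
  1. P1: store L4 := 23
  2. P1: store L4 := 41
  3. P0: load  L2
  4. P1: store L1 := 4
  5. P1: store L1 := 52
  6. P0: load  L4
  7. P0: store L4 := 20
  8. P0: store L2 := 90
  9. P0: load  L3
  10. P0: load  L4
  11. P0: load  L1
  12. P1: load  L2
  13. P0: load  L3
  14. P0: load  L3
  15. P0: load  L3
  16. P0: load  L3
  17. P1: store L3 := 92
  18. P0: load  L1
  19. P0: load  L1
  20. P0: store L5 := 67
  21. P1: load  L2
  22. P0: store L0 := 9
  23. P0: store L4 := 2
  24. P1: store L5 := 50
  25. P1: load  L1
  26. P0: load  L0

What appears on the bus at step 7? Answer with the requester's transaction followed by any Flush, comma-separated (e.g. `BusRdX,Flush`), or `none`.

bus = BusUpgr,Flush

  op1 P1: store L4 := 23 → I/M on L4; bus BusRdX; mem=90
  op2 P1: store L4 := 41 → I/M on L4; bus (none); mem=90
  op3 P0: load  L2 → E/I on L2; bus BusRd; mem=20
  op4 P1: store L1 := 4 → I/M on L1; bus BusRdX; mem=50
  op5 P1: store L1 := 52 → I/M on L1; bus (none); mem=50
  op6 P0: load  L4 → S/O on L4; bus BusRd; mem=90
  op7 P0: store L4 := 20 → M/I on L4; bus BusUpgr Flush; mem=41
  op8 P0: store L2 := 90 → M/I on L2; bus (none); mem=20
  op9 P0: load  L3 → E/I on L3; bus BusRd; mem=10
  op10 P0: load  L4 → M/I on L4; bus (none); mem=41
  op11 P0: load  L1 → S/O on L1; bus BusRd; mem=50
  op12 P1: load  L2 → O/S on L2; bus BusRd; mem=20
  op13 P0: load  L3 → E/I on L3; bus (none); mem=10
  op14 P0: load  L3 → E/I on L3; bus (none); mem=10
  op15 P0: load  L3 → E/I on L3; bus (none); mem=10
  op16 P0: load  L3 → E/I on L3; bus (none); mem=10
  op17 P1: store L3 := 92 → I/M on L3; bus BusRdX; mem=10
  op18 P0: load  L1 → S/O on L1; bus (none); mem=50
  op19 P0: load  L1 → S/O on L1; bus (none); mem=50
  op20 P0: store L5 := 67 → M/I on L5; bus BusRdX; mem=80
  op21 P1: load  L2 → O/S on L2; bus (none); mem=20
  op22 P0: store L0 := 9 → M/I on L0; bus BusRdX; mem=90
  op23 P0: store L4 := 2 → M/I on L4; bus (none); mem=41
  op24 P1: store L5 := 50 → I/M on L5; bus BusRdX Flush; mem=67
  op25 P1: load  L1 → S/O on L1; bus (none); mem=50
  op26 P0: load  L0 → M/I on L0; bus (none); mem=90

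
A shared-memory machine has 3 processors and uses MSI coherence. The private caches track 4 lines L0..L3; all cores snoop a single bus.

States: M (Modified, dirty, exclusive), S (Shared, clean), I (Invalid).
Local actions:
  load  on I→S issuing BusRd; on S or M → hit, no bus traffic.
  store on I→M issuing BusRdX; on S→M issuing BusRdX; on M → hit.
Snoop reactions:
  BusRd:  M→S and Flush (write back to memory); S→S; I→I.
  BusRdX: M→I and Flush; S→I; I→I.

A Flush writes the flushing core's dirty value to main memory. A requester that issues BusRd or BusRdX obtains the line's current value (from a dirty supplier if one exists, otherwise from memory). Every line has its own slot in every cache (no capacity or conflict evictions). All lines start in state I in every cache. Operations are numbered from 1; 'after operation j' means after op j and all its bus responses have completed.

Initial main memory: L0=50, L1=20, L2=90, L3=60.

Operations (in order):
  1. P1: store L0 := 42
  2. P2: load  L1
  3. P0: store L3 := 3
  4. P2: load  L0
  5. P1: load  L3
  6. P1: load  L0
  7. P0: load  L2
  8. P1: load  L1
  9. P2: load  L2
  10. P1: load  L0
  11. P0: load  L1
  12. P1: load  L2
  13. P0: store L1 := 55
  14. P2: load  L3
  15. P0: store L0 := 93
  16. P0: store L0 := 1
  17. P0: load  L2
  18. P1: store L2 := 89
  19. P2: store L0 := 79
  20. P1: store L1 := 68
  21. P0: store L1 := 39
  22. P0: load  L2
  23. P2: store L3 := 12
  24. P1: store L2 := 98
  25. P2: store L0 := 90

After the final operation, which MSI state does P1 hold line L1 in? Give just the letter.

state = I

[1] P1: store L0 := 42 | P0:I, P1:M(42), P2:I | bus: BusRdX
[2] P2: load  L1 | P0:I, P1:I, P2:S(20) | bus: BusRd
[3] P0: store L3 := 3 | P0:M(3), P1:I, P2:I | bus: BusRdX
[4] P2: load  L0 | P0:I, P1:S(42), P2:S(42) | bus: BusRd,Flush
[5] P1: load  L3 | P0:S(3), P1:S(3), P2:I | bus: BusRd,Flush
[6] P1: load  L0 | P0:I, P1:S(42), P2:S(42) | bus: none
[7] P0: load  L2 | P0:S(90), P1:I, P2:I | bus: BusRd
[8] P1: load  L1 | P0:I, P1:S(20), P2:S(20) | bus: BusRd
[9] P2: load  L2 | P0:S(90), P1:I, P2:S(90) | bus: BusRd
[10] P1: load  L0 | P0:I, P1:S(42), P2:S(42) | bus: none
[11] P0: load  L1 | P0:S(20), P1:S(20), P2:S(20) | bus: BusRd
[12] P1: load  L2 | P0:S(90), P1:S(90), P2:S(90) | bus: BusRd
[13] P0: store L1 := 55 | P0:M(55), P1:I, P2:I | bus: BusRdX
[14] P2: load  L3 | P0:S(3), P1:S(3), P2:S(3) | bus: BusRd
[15] P0: store L0 := 93 | P0:M(93), P1:I, P2:I | bus: BusRdX
[16] P0: store L0 := 1 | P0:M(1), P1:I, P2:I | bus: none
[17] P0: load  L2 | P0:S(90), P1:S(90), P2:S(90) | bus: none
[18] P1: store L2 := 89 | P0:I, P1:M(89), P2:I | bus: BusRdX
[19] P2: store L0 := 79 | P0:I, P1:I, P2:M(79) | bus: BusRdX,Flush
[20] P1: store L1 := 68 | P0:I, P1:M(68), P2:I | bus: BusRdX,Flush
[21] P0: store L1 := 39 | P0:M(39), P1:I, P2:I | bus: BusRdX,Flush
[22] P0: load  L2 | P0:S(89), P1:S(89), P2:I | bus: BusRd,Flush
[23] P2: store L3 := 12 | P0:I, P1:I, P2:M(12) | bus: BusRdX
[24] P1: store L2 := 98 | P0:I, P1:M(98), P2:I | bus: BusRdX
[25] P2: store L0 := 90 | P0:I, P1:I, P2:M(90) | bus: none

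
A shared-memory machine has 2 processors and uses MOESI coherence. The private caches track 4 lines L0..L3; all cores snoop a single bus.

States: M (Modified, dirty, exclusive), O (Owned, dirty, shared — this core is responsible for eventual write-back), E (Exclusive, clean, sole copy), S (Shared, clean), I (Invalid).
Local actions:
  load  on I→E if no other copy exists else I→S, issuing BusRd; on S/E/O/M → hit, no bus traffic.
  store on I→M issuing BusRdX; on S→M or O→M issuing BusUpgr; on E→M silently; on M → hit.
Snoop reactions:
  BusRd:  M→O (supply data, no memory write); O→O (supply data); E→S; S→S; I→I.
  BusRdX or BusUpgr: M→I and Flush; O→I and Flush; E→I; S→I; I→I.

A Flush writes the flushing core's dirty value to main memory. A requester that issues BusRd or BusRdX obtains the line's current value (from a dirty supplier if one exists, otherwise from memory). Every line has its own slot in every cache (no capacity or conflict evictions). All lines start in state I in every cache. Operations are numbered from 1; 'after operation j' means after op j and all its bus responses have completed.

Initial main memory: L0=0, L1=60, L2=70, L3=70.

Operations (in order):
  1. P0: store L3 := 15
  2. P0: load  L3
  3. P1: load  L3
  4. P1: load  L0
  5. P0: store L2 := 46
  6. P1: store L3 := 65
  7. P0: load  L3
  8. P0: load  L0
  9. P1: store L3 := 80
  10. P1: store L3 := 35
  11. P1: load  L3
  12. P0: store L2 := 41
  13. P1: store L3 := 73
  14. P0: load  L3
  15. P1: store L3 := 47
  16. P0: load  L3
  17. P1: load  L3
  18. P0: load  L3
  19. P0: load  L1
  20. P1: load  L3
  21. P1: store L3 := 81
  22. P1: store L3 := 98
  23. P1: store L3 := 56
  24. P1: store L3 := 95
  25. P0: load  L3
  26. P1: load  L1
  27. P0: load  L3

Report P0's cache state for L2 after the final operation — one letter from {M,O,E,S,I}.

state = M

[1] P0: store L3 := 15 | P0:M(15), P1:I | bus: BusRdX
[2] P0: load  L3 | P0:M(15), P1:I | bus: none
[3] P1: load  L3 | P0:O(15), P1:S(15) | bus: BusRd
[4] P1: load  L0 | P0:I, P1:E(0) | bus: BusRd
[5] P0: store L2 := 46 | P0:M(46), P1:I | bus: BusRdX
[6] P1: store L3 := 65 | P0:I, P1:M(65) | bus: BusUpgr,Flush
[7] P0: load  L3 | P0:S(65), P1:O(65) | bus: BusRd
[8] P0: load  L0 | P0:S(0), P1:S(0) | bus: BusRd
[9] P1: store L3 := 80 | P0:I, P1:M(80) | bus: BusUpgr
[10] P1: store L3 := 35 | P0:I, P1:M(35) | bus: none
[11] P1: load  L3 | P0:I, P1:M(35) | bus: none
[12] P0: store L2 := 41 | P0:M(41), P1:I | bus: none
[13] P1: store L3 := 73 | P0:I, P1:M(73) | bus: none
[14] P0: load  L3 | P0:S(73), P1:O(73) | bus: BusRd
[15] P1: store L3 := 47 | P0:I, P1:M(47) | bus: BusUpgr
[16] P0: load  L3 | P0:S(47), P1:O(47) | bus: BusRd
[17] P1: load  L3 | P0:S(47), P1:O(47) | bus: none
[18] P0: load  L3 | P0:S(47), P1:O(47) | bus: none
[19] P0: load  L1 | P0:E(60), P1:I | bus: BusRd
[20] P1: load  L3 | P0:S(47), P1:O(47) | bus: none
[21] P1: store L3 := 81 | P0:I, P1:M(81) | bus: BusUpgr
[22] P1: store L3 := 98 | P0:I, P1:M(98) | bus: none
[23] P1: store L3 := 56 | P0:I, P1:M(56) | bus: none
[24] P1: store L3 := 95 | P0:I, P1:M(95) | bus: none
[25] P0: load  L3 | P0:S(95), P1:O(95) | bus: BusRd
[26] P1: load  L1 | P0:S(60), P1:S(60) | bus: BusRd
[27] P0: load  L3 | P0:S(95), P1:O(95) | bus: none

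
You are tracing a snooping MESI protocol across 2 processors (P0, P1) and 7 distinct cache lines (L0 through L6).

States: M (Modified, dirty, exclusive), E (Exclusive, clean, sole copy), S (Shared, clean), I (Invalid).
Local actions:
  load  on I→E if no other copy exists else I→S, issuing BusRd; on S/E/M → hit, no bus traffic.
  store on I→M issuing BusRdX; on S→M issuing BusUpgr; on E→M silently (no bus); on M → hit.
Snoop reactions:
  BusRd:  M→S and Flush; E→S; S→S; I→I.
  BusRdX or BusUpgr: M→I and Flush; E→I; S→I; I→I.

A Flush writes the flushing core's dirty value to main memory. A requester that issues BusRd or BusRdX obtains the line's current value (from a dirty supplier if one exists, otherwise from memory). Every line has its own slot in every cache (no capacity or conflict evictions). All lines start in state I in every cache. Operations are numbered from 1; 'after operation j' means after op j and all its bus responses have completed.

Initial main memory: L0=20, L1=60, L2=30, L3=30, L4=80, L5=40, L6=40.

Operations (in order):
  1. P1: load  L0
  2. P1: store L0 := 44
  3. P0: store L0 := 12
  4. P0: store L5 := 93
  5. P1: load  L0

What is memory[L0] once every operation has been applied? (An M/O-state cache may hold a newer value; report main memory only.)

memory[L0] = 12

step 1: P1: load  L0  ⟶  IE  (L0)  txn=BusRd  M[L0]=20
step 2: P1: store L0 := 44  ⟶  IM  (L0)  txn=∅  M[L0]=20
step 3: P0: store L0 := 12  ⟶  MI  (L0)  txn=BusRdX+Flush  M[L0]=44
step 4: P0: store L5 := 93  ⟶  MI  (L5)  txn=BusRdX  M[L5]=40
step 5: P1: load  L0  ⟶  SS  (L0)  txn=BusRd+Flush  M[L0]=12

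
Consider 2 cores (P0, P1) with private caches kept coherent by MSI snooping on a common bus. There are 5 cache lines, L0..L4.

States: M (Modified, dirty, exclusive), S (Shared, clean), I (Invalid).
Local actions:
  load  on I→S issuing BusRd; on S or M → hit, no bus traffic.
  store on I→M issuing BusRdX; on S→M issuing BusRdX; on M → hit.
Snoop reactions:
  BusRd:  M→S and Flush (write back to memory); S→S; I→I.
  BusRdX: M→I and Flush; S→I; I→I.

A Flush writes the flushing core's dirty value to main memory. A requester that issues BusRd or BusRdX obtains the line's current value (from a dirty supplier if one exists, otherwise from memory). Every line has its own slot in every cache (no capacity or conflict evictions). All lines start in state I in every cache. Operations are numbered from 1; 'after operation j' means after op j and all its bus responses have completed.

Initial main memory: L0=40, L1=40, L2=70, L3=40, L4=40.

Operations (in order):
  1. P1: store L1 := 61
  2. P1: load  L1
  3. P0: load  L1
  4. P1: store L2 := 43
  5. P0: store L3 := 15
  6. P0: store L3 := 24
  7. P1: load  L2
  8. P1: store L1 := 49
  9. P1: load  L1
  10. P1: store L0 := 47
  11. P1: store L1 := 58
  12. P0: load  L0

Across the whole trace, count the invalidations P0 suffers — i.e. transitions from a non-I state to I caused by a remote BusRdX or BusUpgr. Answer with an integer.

invalidations = 1

  op1 P1: store L1 := 61 → I/M on L1; bus BusRdX; mem=40
  op2 P1: load  L1 → I/M on L1; bus (none); mem=40
  op3 P0: load  L1 → S/S on L1; bus BusRd Flush; mem=61
  op4 P1: store L2 := 43 → I/M on L2; bus BusRdX; mem=70
  op5 P0: store L3 := 15 → M/I on L3; bus BusRdX; mem=40
  op6 P0: store L3 := 24 → M/I on L3; bus (none); mem=40
  op7 P1: load  L2 → I/M on L2; bus (none); mem=70
  op8 P1: store L1 := 49 → I/M on L1; bus BusRdX; mem=61
  op9 P1: load  L1 → I/M on L1; bus (none); mem=61
  op10 P1: store L0 := 47 → I/M on L0; bus BusRdX; mem=40
  op11 P1: store L1 := 58 → I/M on L1; bus (none); mem=61
  op12 P0: load  L0 → S/S on L0; bus BusRd Flush; mem=47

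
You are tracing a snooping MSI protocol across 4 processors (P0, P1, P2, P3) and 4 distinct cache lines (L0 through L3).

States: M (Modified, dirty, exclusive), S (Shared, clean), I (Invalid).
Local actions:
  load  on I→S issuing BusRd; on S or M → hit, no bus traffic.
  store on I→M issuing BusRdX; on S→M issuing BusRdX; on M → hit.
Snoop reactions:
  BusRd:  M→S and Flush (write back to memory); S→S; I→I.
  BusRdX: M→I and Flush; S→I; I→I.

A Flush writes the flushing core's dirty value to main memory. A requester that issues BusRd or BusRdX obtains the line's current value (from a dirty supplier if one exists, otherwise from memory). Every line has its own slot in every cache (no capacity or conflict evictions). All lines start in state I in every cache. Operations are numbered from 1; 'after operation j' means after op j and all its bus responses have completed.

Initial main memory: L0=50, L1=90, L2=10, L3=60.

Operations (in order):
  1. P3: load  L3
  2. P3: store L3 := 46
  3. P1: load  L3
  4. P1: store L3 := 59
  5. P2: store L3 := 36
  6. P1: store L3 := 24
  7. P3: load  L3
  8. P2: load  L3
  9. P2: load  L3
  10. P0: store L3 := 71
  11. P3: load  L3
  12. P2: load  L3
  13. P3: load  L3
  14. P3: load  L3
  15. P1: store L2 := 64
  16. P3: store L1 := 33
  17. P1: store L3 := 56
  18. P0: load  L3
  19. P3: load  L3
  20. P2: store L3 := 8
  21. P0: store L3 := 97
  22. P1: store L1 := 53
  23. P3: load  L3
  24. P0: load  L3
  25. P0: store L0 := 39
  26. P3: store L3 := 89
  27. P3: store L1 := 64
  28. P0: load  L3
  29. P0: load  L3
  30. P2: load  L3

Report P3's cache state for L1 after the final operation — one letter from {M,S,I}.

state = M

step 1: P3: load  L3  ⟶  IIIS  (L3)  txn=BusRd  M[L3]=60
step 2: P3: store L3 := 46  ⟶  IIIM  (L3)  txn=BusRdX  M[L3]=60
step 3: P1: load  L3  ⟶  ISIS  (L3)  txn=BusRd+Flush  M[L3]=46
step 4: P1: store L3 := 59  ⟶  IMII  (L3)  txn=BusRdX  M[L3]=46
step 5: P2: store L3 := 36  ⟶  IIMI  (L3)  txn=BusRdX+Flush  M[L3]=59
step 6: P1: store L3 := 24  ⟶  IMII  (L3)  txn=BusRdX+Flush  M[L3]=36
step 7: P3: load  L3  ⟶  ISIS  (L3)  txn=BusRd+Flush  M[L3]=24
step 8: P2: load  L3  ⟶  ISSS  (L3)  txn=BusRd  M[L3]=24
step 9: P2: load  L3  ⟶  ISSS  (L3)  txn=∅  M[L3]=24
step 10: P0: store L3 := 71  ⟶  MIII  (L3)  txn=BusRdX  M[L3]=24
step 11: P3: load  L3  ⟶  SIIS  (L3)  txn=BusRd+Flush  M[L3]=71
step 12: P2: load  L3  ⟶  SISS  (L3)  txn=BusRd  M[L3]=71
step 13: P3: load  L3  ⟶  SISS  (L3)  txn=∅  M[L3]=71
step 14: P3: load  L3  ⟶  SISS  (L3)  txn=∅  M[L3]=71
step 15: P1: store L2 := 64  ⟶  IMII  (L2)  txn=BusRdX  M[L2]=10
step 16: P3: store L1 := 33  ⟶  IIIM  (L1)  txn=BusRdX  M[L1]=90
step 17: P1: store L3 := 56  ⟶  IMII  (L3)  txn=BusRdX  M[L3]=71
step 18: P0: load  L3  ⟶  SSII  (L3)  txn=BusRd+Flush  M[L3]=56
step 19: P3: load  L3  ⟶  SSIS  (L3)  txn=BusRd  M[L3]=56
step 20: P2: store L3 := 8  ⟶  IIMI  (L3)  txn=BusRdX  M[L3]=56
step 21: P0: store L3 := 97  ⟶  MIII  (L3)  txn=BusRdX+Flush  M[L3]=8
step 22: P1: store L1 := 53  ⟶  IMII  (L1)  txn=BusRdX+Flush  M[L1]=33
step 23: P3: load  L3  ⟶  SIIS  (L3)  txn=BusRd+Flush  M[L3]=97
step 24: P0: load  L3  ⟶  SIIS  (L3)  txn=∅  M[L3]=97
step 25: P0: store L0 := 39  ⟶  MIII  (L0)  txn=BusRdX  M[L0]=50
step 26: P3: store L3 := 89  ⟶  IIIM  (L3)  txn=BusRdX  M[L3]=97
step 27: P3: store L1 := 64  ⟶  IIIM  (L1)  txn=BusRdX+Flush  M[L1]=53
step 28: P0: load  L3  ⟶  SIIS  (L3)  txn=BusRd+Flush  M[L3]=89
step 29: P0: load  L3  ⟶  SIIS  (L3)  txn=∅  M[L3]=89
step 30: P2: load  L3  ⟶  SISS  (L3)  txn=BusRd  M[L3]=89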